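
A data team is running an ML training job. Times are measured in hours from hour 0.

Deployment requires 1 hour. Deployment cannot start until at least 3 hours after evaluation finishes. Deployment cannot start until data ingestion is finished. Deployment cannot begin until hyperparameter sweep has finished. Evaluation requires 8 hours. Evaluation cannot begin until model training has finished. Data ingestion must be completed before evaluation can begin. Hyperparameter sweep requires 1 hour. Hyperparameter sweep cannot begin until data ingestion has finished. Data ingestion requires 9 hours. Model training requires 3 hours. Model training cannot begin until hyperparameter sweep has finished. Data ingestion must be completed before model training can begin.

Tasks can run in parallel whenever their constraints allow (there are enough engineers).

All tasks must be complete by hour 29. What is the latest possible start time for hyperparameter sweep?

Nothing follows deployment; the deadline of hour 29 is its only limit. It must start by 29 − 1 = hour 28.
Evaluation feeds into deployment (must start by hour 28, minus 3-hour gap → hour 25); so evaluation must finish by hour 25 and therefore start by hour 17.
Model training has to be done before evaluation (must start by hour 17). That means finishing by hour 17, i.e. starting by 17 − 3 = hour 14.
Hyperparameter sweep feeds model training (must start by hour 14); deployment (must start by hour 28). Taking the minimum, hyperparameter sweep must finish by hour 14 and start by 14 − 1 = hour 13.

13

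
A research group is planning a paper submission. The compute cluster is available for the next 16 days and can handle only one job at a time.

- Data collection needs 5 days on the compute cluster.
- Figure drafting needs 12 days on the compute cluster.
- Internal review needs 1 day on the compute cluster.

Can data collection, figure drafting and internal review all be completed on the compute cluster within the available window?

Running back to back, the jobs need 5 + 12 + 1 = 18 days on the compute cluster.
Since 18 > 16, they cannot all fit.

No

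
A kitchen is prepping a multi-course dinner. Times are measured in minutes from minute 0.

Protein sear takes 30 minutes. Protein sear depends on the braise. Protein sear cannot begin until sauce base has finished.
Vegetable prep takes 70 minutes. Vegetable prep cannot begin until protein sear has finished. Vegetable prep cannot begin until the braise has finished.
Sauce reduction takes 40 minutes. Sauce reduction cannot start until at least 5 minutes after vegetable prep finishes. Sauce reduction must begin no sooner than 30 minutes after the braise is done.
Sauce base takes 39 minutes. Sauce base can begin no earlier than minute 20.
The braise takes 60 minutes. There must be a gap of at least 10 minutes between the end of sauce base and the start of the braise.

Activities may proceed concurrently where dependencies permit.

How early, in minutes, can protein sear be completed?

After its own release at minute 20, sauce base can start at minute 20 and finishes at minute 59.
After sauce base (finishes minute 59, plus 10-minute gap → minute 69), the braise can start at minute 69 and finishes at minute 129.
For protein sear: the braise (finishes minute 129); sauce base (finishes minute 59). Taking the maximum gives a start of minute 129, and it finishes at 129 + 30 = minute 159.

159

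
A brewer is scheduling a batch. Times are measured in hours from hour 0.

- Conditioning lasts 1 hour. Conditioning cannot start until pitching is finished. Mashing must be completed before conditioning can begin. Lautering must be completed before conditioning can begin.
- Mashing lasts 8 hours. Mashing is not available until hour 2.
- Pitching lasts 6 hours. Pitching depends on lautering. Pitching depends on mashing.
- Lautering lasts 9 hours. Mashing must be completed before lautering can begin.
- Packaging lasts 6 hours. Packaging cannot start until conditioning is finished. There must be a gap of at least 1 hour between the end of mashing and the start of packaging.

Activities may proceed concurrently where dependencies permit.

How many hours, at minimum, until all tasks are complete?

Mashing waits on its own release at hour 2, so it starts at hour 2 and finishes at 2 + 8 = hour 10.
Lautering cannot begin until mashing (finishes hour 10). It runs from hour 10 to 10 + 9 = hour 19.
For pitching: lautering (finishes hour 19); mashing (finishes hour 10). Taking the maximum gives a start of hour 19, and it finishes at 19 + 6 = hour 25.
Conditioning needs all of pitching (finishes hour 25); mashing (finishes hour 10); lautering (finishes hour 19). That puts its earliest start at hour 25; it finishes at 25 + 1 = hour 26.
For packaging: conditioning (finishes hour 26); mashing (finishes hour 10, plus 1-hour gap → hour 11). Taking the maximum gives a start of hour 26, and it finishes at 26 + 6 = hour 32.
All tasks are finished once the last one completes. Finish times: Mashing at 10, Lautering at 19, Pitching at 25, Conditioning at 26, Packaging at 32. The latest is hour 32.

32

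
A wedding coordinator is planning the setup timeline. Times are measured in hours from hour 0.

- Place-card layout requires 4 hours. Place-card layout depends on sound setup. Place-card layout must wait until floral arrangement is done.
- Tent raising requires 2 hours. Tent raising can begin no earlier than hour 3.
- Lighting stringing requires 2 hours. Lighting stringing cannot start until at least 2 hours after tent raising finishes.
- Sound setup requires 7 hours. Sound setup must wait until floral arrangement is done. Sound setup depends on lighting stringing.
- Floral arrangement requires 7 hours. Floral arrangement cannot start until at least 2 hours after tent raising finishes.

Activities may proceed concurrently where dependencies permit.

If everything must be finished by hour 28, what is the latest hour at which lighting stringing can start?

Nothing follows place-card layout; the deadline of hour 28 is its only limit. It must start by 28 − 4 = hour 24.
Sound setup must finish before place-card layout (must start by hour 24). With a 7-hour duration, sound setup must start by 24 − 7 = hour 17.
Since sound setup (must start by hour 17) depends on it, lighting stringing must finish by hour 17. Backing off its 2-hour duration gives a latest start of hour 15.

15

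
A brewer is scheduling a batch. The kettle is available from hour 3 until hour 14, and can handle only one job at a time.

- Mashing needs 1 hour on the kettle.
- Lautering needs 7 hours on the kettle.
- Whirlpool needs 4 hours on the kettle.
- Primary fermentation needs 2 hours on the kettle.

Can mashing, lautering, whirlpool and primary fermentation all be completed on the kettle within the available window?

No

The kettle window is 14 − 3 = 11 hours.
Running back to back, the jobs need 1 + 7 + 4 + 2 = 14 hours on the kettle.
Since 14 > 11, they cannot all fit.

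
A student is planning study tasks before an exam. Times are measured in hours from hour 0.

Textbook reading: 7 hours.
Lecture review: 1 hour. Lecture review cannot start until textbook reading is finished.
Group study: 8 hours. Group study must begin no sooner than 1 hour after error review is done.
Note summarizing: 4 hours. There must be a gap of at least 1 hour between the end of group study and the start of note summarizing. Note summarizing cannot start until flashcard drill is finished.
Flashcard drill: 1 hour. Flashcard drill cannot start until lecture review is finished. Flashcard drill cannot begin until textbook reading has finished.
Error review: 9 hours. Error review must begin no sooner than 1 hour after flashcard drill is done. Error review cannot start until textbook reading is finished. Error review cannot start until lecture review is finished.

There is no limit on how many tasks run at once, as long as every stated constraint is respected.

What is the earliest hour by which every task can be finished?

33

Nothing blocks textbook reading, so it runs from hour 0 to hour 7.
Lecture review cannot begin until textbook reading (finishes hour 7). It runs from hour 7 to 7 + 1 = hour 8.
For flashcard drill: lecture review (finishes hour 8); textbook reading (finishes hour 7). Taking the maximum gives a start of hour 8, and it finishes at 8 + 1 = hour 9.
Error review has to wait for flashcard drill (finishes hour 9, plus 1-hour gap → hour 10); textbook reading (finishes hour 7); lecture review (finishes hour 8). The latest of these is hour 10, so error review runs hour 10 to 10 + 9 = hour 19.
After error review (finishes hour 19, plus 1-hour gap → hour 20), group study can start at hour 20 and finishes at hour 28.
For note summarizing: group study (finishes hour 28, plus 1-hour gap → hour 29); flashcard drill (finishes hour 9). Taking the maximum gives a start of hour 29, and it finishes at 29 + 4 = hour 33.
All tasks are finished once the last one completes. Finish times: Textbook reading at 7, Lecture review at 8, Flashcard drill at 9, Error review at 19, Group study at 28, Note summarizing at 33. The latest is hour 33.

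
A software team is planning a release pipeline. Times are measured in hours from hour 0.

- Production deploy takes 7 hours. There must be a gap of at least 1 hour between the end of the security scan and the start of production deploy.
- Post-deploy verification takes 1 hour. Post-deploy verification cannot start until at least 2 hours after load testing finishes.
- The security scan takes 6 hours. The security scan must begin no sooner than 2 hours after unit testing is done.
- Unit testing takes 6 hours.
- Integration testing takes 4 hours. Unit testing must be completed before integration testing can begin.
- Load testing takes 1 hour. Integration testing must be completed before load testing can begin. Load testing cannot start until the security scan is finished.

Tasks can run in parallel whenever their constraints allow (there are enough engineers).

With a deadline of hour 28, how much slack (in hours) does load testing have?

Unit testing has no prerequisites, so it starts at hour 0 and finishes at hour 6.
The security scan waits on unit testing (finishes hour 6, plus 2-hour gap → hour 8), so it starts at hour 8 and finishes at 8 + 6 = hour 14.
Integration testing waits on unit testing (finishes hour 6), so it starts at hour 6 and finishes at 6 + 4 = hour 10.
Load testing has to wait for integration testing (finishes hour 10); the security scan (finishes hour 14). The latest of these is hour 14, so load testing runs hour 14 to 14 + 1 = hour 15.

Working backward from the deadline:
Post-deploy verification has no dependents, so it just needs to finish by hour 28. Starting by 28 − 1 = hour 27 achieves that.
Load testing has to be done before post-deploy verification (must start by hour 27, minus 2-hour gap → hour 25). That means finishing by hour 25, i.e. starting by 25 − 1 = hour 24.
So load testing can start as early as hour 14 and as late as hour 24, giving 24 − 14 = 10 hours of slack.

10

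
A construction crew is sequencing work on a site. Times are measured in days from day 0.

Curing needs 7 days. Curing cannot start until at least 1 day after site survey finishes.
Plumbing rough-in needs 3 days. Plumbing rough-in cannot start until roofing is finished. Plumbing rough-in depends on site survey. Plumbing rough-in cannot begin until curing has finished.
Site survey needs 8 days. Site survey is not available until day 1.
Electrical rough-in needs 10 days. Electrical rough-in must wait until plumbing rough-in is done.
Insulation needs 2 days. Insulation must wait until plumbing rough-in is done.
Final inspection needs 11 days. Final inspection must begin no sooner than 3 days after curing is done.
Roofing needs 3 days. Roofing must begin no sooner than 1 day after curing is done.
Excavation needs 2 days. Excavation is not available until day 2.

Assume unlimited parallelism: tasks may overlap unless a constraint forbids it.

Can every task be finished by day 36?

Yes

Excavation cannot begin until its own release at day 2. It runs from day 2 to 2 + 2 = day 4.
Site survey waits on its own release at day 1, so it starts at day 1 and finishes at 1 + 8 = day 9.
After site survey (finishes day 9, plus 1-day gap → day 10), curing can start at day 10 and finishes at day 17.
Final inspection waits on curing (finishes day 17, plus 3-day gap → day 20), so it starts at day 20 and finishes at 20 + 11 = day 31.
Roofing cannot begin until curing (finishes day 17, plus 1-day gap → day 18). It runs from day 18 to 18 + 3 = day 21.
Plumbing rough-in cannot start until roofing (finishes day 21); site survey (finishes day 9); curing (finishes day 17). The controlling bound is day 21, so plumbing rough-in finishes at 21 + 3 = day 24.
Insulation waits on plumbing rough-in (finishes day 24), so it starts at day 24 and finishes at 24 + 2 = day 26.
Electrical rough-in waits on plumbing rough-in (finishes day 24), so it starts at day 24 and finishes at 24 + 10 = day 34.
Every task is finished by day 34, which is no later than the deadline of 36, so the schedule is feasible.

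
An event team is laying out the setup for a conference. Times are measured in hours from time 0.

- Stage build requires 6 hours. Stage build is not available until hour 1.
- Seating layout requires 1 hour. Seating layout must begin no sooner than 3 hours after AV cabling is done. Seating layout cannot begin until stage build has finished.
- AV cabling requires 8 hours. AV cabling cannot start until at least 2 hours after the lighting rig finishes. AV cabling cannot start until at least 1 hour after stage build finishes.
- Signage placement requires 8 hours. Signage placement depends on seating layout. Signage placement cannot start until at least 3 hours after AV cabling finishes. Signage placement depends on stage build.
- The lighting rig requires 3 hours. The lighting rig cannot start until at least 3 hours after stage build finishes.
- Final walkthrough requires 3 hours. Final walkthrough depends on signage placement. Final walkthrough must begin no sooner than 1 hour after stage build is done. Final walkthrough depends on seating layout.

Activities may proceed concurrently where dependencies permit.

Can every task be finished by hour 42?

Yes

Stage build waits on its own release at hour 1, so it starts at hour 1 and finishes at 1 + 6 = hour 7.
The lighting rig waits on stage build (finishes hour 7, plus 3-hour gap → hour 10), so it starts at hour 10 and finishes at 10 + 3 = hour 13.
AV cabling cannot start until the lighting rig (finishes hour 13, plus 2-hour gap → hour 15); stage build (finishes hour 7, plus 1-hour gap → hour 8). The controlling bound is hour 15, so AV cabling finishes at 15 + 8 = hour 23.
Seating layout has to wait for AV cabling (finishes hour 23, plus 3-hour gap → hour 26); stage build (finishes hour 7). The latest of these is hour 26, so seating layout runs hour 26 to 26 + 1 = hour 27.
Signage placement has to wait for seating layout (finishes hour 27); AV cabling (finishes hour 23, plus 3-hour gap → hour 26); stage build (finishes hour 7). The latest of these is hour 27, so signage placement runs hour 27 to 27 + 8 = hour 35.
For final walkthrough: signage placement (finishes hour 35); stage build (finishes hour 7, plus 1-hour gap → hour 8); seating layout (finishes hour 27). Taking the maximum gives a start of hour 35, and it finishes at 35 + 3 = hour 38.
Every task is finished by hour 38, which is no later than the deadline of 42, so the schedule is feasible.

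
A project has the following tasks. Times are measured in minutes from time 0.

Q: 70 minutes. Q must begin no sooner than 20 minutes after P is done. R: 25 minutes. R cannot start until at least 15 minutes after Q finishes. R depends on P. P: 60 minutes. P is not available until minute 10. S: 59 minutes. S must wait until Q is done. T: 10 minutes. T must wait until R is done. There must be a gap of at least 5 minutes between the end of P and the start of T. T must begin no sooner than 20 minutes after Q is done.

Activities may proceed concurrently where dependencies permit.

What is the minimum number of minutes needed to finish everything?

P waits on its own release at minute 10, so it starts at minute 10 and finishes at 10 + 60 = minute 70.
After P (finishes minute 70, plus 20-minute gap → minute 90), Q can start at minute 90 and finishes at minute 160.
S cannot begin until Q (finishes minute 160). It runs from minute 160 to 160 + 59 = minute 219.
R cannot start until Q (finishes minute 160, plus 15-minute gap → minute 175); P (finishes minute 70). The controlling bound is minute 175, so R finishes at 175 + 25 = minute 200.
T needs all of R (finishes minute 200); P (finishes minute 70, plus 5-minute gap → minute 75); Q (finishes minute 160, plus 20-minute gap → minute 180). That puts its earliest start at minute 200; it finishes at 200 + 10 = minute 210.
All tasks are finished once the last one completes. Finish times: P at 70, Q at 160, R at 200, S at 219, T at 210. The latest is minute 219.

219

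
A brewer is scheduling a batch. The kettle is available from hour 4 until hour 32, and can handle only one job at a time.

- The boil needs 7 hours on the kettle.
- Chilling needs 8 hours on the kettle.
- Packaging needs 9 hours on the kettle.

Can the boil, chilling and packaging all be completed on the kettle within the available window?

The kettle window is 32 − 4 = 28 hours.
Running back to back, the jobs need 7 + 8 + 9 = 24 hours on the kettle.
Since 24 ≤ 28, they fit within the window.

Yes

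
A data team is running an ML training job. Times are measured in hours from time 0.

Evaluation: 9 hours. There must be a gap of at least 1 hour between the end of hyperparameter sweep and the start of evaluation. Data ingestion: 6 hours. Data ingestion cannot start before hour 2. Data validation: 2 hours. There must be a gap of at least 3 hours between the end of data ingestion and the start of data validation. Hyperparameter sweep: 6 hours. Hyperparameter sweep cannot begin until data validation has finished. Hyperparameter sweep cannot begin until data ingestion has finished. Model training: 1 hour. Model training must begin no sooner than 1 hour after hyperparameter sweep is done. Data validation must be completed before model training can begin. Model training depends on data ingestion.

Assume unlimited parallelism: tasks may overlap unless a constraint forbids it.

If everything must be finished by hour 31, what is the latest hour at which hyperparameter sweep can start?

15

Model training must finish by hour 31; it takes 1 hour, so it must start by 31 − 1 = hour 30.
Evaluation must finish by hour 31; it takes 9 hours, so it must start by 31 − 9 = hour 22.
Hyperparameter sweep must finish in time for model training (must start by hour 30, minus 1-hour gap → hour 29); evaluation (must start by hour 22, minus 1-hour gap → hour 21). The tightest is hour 21, so hyperparameter sweep must start by 21 − 6 = hour 15.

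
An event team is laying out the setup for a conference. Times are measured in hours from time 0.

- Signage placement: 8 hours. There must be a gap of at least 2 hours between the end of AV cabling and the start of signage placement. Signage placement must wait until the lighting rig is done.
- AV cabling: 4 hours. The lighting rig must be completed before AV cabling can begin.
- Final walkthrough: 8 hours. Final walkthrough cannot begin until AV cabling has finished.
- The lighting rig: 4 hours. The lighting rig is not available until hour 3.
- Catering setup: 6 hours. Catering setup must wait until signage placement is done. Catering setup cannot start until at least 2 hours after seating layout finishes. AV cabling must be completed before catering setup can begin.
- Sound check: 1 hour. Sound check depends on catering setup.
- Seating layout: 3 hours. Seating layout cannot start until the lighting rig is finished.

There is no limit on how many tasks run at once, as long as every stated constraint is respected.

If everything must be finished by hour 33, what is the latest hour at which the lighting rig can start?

8

Nothing follows sound check; the deadline of hour 33 is its only limit. It must start by 33 − 1 = hour 32.
Catering setup must finish before sound check (must start by hour 32). With a 6-hour duration, catering setup must start by 32 − 6 = hour 26.
Signage placement has to be done before catering setup (must start by hour 26). That means finishing by hour 26, i.e. starting by 26 − 8 = hour 18.
Final walkthrough must finish by hour 33; it takes 8 hours, so it must start by 33 − 8 = hour 25.
AV cabling must finish in time for signage placement (must start by hour 18, minus 2-hour gap → hour 16); catering setup (must start by hour 26); final walkthrough (must start by hour 25). The tightest is hour 16, so AV cabling must start by 16 − 4 = hour 12.
Seating layout has to be done before catering setup (must start by hour 26, minus 2-hour gap → hour 24). That means finishing by hour 24, i.e. starting by 24 − 3 = hour 21.
The lighting rig feeds AV cabling (must start by hour 12); seating layout (must start by hour 21); signage placement (must start by hour 18). Taking the minimum, the lighting rig must finish by hour 12 and start by 12 − 4 = hour 8.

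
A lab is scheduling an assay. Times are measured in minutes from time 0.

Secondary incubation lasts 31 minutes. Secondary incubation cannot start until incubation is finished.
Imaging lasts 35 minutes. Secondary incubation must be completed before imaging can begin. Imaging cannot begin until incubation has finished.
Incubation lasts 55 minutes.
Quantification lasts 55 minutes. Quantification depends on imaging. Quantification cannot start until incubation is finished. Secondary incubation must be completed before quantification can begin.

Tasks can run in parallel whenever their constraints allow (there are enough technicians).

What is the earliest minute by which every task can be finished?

Incubation can start immediately at minute 0; it finishes at minute 55.
Secondary incubation cannot begin until incubation (finishes minute 55). It runs from minute 55 to 55 + 31 = minute 86.
For imaging: secondary incubation (finishes minute 86); incubation (finishes minute 55). Taking the maximum gives a start of minute 86, and it finishes at 86 + 35 = minute 121.
For quantification: imaging (finishes minute 121); incubation (finishes minute 55); secondary incubation (finishes minute 86). Taking the maximum gives a start of minute 121, and it finishes at 121 + 55 = minute 176.
All tasks are finished once the last one completes. Finish times: Incubation at 55, Secondary incubation at 86, Imaging at 121, Quantification at 176. The latest is minute 176.

176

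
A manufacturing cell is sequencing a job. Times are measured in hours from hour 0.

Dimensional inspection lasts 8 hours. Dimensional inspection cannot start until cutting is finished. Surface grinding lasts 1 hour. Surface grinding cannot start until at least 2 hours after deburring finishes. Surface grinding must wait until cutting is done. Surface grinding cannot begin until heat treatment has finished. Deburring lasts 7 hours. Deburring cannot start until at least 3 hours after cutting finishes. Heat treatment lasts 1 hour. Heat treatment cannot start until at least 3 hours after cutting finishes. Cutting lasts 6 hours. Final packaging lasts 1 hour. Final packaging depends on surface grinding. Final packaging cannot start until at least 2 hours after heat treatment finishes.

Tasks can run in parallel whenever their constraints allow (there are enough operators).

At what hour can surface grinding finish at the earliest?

19

Cutting can start immediately at hour 0; it finishes at hour 6.
Heat treatment waits on cutting (finishes hour 6, plus 3-hour gap → hour 9), so it starts at hour 9 and finishes at 9 + 1 = hour 10.
Deburring waits on cutting (finishes hour 6, plus 3-hour gap → hour 9), so it starts at hour 9 and finishes at 9 + 7 = hour 16.
For surface grinding: deburring (finishes hour 16, plus 2-hour gap → hour 18); cutting (finishes hour 6); heat treatment (finishes hour 10). Taking the maximum gives a start of hour 18, and it finishes at 18 + 1 = hour 19.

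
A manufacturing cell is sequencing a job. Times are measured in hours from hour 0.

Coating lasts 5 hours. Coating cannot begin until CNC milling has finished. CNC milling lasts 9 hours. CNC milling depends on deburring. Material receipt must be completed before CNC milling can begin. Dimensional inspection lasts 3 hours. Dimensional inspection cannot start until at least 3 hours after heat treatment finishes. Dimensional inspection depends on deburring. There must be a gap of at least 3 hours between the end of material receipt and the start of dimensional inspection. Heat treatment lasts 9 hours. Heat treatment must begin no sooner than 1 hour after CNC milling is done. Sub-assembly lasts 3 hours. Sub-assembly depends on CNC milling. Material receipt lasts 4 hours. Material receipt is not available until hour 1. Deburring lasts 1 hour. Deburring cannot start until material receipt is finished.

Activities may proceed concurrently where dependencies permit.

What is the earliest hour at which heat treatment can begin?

Material receipt waits on its own release at hour 1, so it starts at hour 1 and finishes at 1 + 4 = hour 5.
Deburring cannot begin until material receipt (finishes hour 5). It runs from hour 5 to 5 + 1 = hour 6.
For CNC milling: deburring (finishes hour 6); material receipt (finishes hour 5). Taking the maximum gives a start of hour 6, and it finishes at 6 + 9 = hour 15.
Heat treatment waits on CNC milling (finishes hour 15, plus 1-hour gap → hour 16), so the earliest it can start is hour 16.

16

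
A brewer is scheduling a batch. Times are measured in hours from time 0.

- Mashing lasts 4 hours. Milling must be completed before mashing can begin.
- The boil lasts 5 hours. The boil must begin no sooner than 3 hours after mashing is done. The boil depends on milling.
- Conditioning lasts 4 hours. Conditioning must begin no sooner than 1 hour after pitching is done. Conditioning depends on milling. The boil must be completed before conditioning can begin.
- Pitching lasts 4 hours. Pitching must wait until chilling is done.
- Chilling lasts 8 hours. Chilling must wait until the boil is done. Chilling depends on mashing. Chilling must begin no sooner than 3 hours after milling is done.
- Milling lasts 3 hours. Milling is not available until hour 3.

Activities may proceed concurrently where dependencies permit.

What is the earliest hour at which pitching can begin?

26

After its own release at hour 3, milling can start at hour 3 and finishes at hour 6.
Mashing waits on milling (finishes hour 6), so it starts at hour 6 and finishes at 6 + 4 = hour 10.
The boil has to wait for mashing (finishes hour 10, plus 3-hour gap → hour 13); milling (finishes hour 6). The latest of these is hour 13, so the boil runs hour 13 to 13 + 5 = hour 18.
Chilling needs all of the boil (finishes hour 18); mashing (finishes hour 10); milling (finishes hour 6, plus 3-hour gap → hour 9). That puts its earliest start at hour 18; it finishes at 18 + 8 = hour 26.
Pitching waits on chilling (finishes hour 26), so the earliest it can start is hour 26.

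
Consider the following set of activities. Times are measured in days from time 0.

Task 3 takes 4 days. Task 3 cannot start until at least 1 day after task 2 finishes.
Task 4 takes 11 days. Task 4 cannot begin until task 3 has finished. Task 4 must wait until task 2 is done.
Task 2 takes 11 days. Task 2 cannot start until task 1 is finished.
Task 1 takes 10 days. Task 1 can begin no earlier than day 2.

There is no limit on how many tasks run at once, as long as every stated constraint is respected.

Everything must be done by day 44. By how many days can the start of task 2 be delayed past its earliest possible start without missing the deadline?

Task 1 waits on its own release at day 2, so it starts at day 2 and finishes at 2 + 10 = day 12.
Task 2 cannot begin until task 1 (finishes day 12). It runs from day 12 to 12 + 11 = day 23.

Working backward from the deadline:
To finish by day 44, task 4 (duration 11) must start no later than day 33.
Since task 4 (must start by day 33) depends on it, task 3 must finish by day 33. Backing off its 4-day duration gives a latest start of day 29.
Task 2 must finish in time for task 3 (must start by day 29, minus 1-day gap → day 28); task 4 (must start by day 33). The tightest is day 28, so task 2 must start by 28 − 11 = day 17.
So task 2 can start as early as day 12 and as late as day 17, giving 17 − 12 = 5 days of slack.

5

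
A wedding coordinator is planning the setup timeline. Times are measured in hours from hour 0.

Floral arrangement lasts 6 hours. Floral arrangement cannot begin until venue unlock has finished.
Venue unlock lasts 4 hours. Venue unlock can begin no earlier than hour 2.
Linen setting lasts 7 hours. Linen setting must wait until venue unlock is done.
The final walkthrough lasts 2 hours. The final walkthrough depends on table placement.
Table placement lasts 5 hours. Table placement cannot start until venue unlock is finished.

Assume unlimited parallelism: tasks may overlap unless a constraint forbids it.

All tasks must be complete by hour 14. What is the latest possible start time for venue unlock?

Nothing follows the final walkthrough; the deadline of hour 14 is its only limit. It must start by 14 − 2 = hour 12.
Since the final walkthrough (must start by hour 12) depends on it, table placement must finish by hour 12. Backing off its 5-hour duration gives a latest start of hour 7.
Nothing follows linen setting; the deadline of hour 14 is its only limit. It must start by 14 − 7 = hour 7.
To finish by hour 14, floral arrangement (duration 6) must start no later than hour 8.
Venue unlock has several dependents: table placement (must start by hour 7); linen setting (must start by hour 7); floral arrangement (must start by hour 8). The earliest of those limits is hour 7, so venue unlock must start by 7 − 4 = hour 3.

3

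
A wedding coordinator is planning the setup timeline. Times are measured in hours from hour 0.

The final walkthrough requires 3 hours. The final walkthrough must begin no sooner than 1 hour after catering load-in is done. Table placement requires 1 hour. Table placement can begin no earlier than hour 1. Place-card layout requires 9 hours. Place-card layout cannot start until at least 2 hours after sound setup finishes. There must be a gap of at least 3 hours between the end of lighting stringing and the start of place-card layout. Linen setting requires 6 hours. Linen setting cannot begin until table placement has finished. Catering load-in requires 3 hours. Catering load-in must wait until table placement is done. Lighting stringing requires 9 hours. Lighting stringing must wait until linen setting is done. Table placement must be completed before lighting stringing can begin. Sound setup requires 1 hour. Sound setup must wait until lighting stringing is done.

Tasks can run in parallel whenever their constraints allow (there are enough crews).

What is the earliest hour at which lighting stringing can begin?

8

Table placement cannot begin until its own release at hour 1. It runs from hour 1 to 1 + 1 = hour 2.
Linen setting cannot begin until table placement (finishes hour 2). It runs from hour 2 to 2 + 6 = hour 8.
Lighting stringing waits on linen setting (finishes hour 8); table placement (finishes hour 2). The latest of these is hour 8, which is the earliest lighting stringing can start.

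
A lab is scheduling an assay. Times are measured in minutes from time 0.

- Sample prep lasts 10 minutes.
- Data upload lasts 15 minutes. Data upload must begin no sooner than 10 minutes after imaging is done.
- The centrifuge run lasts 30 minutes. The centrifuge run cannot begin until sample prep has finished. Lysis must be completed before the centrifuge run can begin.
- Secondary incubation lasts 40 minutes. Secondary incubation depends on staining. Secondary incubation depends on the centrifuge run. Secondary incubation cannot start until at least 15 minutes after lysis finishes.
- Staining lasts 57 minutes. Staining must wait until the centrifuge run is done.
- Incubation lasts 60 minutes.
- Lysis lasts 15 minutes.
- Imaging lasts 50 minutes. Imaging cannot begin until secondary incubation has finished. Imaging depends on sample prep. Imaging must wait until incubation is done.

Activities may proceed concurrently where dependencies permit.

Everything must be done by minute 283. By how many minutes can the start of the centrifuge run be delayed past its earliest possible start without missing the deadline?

Nothing blocks lysis, so it runs from minute 0 to minute 15.
Sample prep can start immediately at minute 0; it finishes at minute 10.
For the centrifuge run: sample prep (finishes minute 10); lysis (finishes minute 15). Taking the maximum gives a start of minute 15, and it finishes at 15 + 30 = minute 45.

Working backward from the deadline:
Data upload has no dependents, so it just needs to finish by minute 283. Starting by 283 − 15 = minute 268 achieves that.
Since data upload (must start by minute 268, minus 10-minute gap → minute 258) depends on it, imaging must finish by minute 258. Backing off its 50-minute duration gives a latest start of minute 208.
Secondary incubation has to be done before imaging (must start by minute 208). That means finishing by minute 208, i.e. starting by 208 − 40 = minute 168.
Staining has to be done before secondary incubation (must start by minute 168). That means finishing by minute 168, i.e. starting by 168 − 57 = minute 111.
The centrifuge run has several dependents: staining (must start by minute 111); secondary incubation (must start by minute 168). The earliest of those limits is minute 111, so the centrifuge run must start by 111 − 30 = minute 81.
So the centrifuge run can start as early as minute 15 and as late as minute 81, giving 81 − 15 = 66 minutes of slack.

66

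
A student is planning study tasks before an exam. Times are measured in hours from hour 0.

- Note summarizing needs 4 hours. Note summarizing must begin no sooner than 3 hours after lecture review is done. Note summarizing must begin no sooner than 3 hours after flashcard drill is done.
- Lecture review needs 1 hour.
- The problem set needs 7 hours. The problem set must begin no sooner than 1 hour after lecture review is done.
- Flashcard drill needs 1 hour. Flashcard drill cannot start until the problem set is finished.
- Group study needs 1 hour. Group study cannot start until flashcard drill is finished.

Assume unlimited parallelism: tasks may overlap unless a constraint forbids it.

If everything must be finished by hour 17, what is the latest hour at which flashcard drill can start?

Group study must finish by hour 17; it takes 1 hour, so it must start by 17 − 1 = hour 16.
Note summarizing must finish by hour 17; it takes 4 hours, so it must start by 17 − 4 = hour 13.
Flashcard drill feeds group study (must start by hour 16); note summarizing (must start by hour 13, minus 3-hour gap → hour 10). Taking the minimum, flashcard drill must finish by hour 10 and start by 10 − 1 = hour 9.

9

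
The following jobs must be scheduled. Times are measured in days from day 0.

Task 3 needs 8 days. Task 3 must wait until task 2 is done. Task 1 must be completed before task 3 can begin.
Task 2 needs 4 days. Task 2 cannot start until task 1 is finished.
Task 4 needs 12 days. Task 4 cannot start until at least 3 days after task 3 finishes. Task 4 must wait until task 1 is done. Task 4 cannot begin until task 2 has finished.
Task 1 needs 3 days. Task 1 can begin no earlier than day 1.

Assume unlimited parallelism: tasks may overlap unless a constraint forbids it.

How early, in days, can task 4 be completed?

Task 1 waits on its own release at day 1, so it starts at day 1 and finishes at 1 + 3 = day 4.
Task 2 cannot begin until task 1 (finishes day 4). It runs from day 4 to 4 + 4 = day 8.
For task 3: task 2 (finishes day 8); task 1 (finishes day 4). Taking the maximum gives a start of day 8, and it finishes at 8 + 8 = day 16.
Task 4 needs all of task 3 (finishes day 16, plus 3-day gap → day 19); task 1 (finishes day 4); task 2 (finishes day 8). That puts its earliest start at day 19; it finishes at 19 + 12 = day 31.

31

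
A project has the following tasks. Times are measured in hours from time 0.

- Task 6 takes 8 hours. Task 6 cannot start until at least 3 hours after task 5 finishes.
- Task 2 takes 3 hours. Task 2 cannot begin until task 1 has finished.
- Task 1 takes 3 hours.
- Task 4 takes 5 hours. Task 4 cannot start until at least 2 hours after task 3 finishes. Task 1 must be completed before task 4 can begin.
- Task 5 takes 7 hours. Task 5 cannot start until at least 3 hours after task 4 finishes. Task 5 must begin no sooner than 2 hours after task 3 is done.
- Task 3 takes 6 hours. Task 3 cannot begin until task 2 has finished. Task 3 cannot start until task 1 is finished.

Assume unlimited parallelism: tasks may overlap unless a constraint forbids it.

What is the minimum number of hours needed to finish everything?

Task 1 can start immediately at hour 0; it finishes at hour 3.
Task 2 cannot begin until task 1 (finishes hour 3). It runs from hour 3 to 3 + 3 = hour 6.
Task 3 needs all of task 2 (finishes hour 6); task 1 (finishes hour 3). That puts its earliest start at hour 6; it finishes at 6 + 6 = hour 12.
Task 4 needs all of task 3 (finishes hour 12, plus 2-hour gap → hour 14); task 1 (finishes hour 3). That puts its earliest start at hour 14; it finishes at 14 + 5 = hour 19.
Task 5 needs all of task 4 (finishes hour 19, plus 3-hour gap → hour 22); task 3 (finishes hour 12, plus 2-hour gap → hour 14). That puts its earliest start at hour 22; it finishes at 22 + 7 = hour 29.
Task 6 waits on task 5 (finishes hour 29, plus 3-hour gap → hour 32), so it starts at hour 32 and finishes at 32 + 8 = hour 40.
All tasks are finished once the last one completes. Finish times: Task 1 at 3, Task 2 at 6, Task 3 at 12, Task 4 at 19, Task 5 at 29, Task 6 at 40. The latest is hour 40.

40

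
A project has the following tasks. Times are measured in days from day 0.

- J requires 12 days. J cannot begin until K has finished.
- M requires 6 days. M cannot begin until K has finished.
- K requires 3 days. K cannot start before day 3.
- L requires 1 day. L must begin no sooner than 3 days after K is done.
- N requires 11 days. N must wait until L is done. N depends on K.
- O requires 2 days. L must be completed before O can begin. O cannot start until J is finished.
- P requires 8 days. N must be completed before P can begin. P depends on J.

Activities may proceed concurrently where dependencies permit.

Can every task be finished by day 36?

K cannot begin until its own release at day 3. It runs from day 3 to 3 + 3 = day 6.
After K (finishes day 6), M can start at day 6 and finishes at day 12.
L cannot begin until K (finishes day 6, plus 3-day gap → day 9). It runs from day 9 to 9 + 1 = day 10.
N has to wait for L (finishes day 10); K (finishes day 6). The latest of these is day 10, so N runs day 10 to 10 + 11 = day 21.
J cannot begin until K (finishes day 6). It runs from day 6 to 6 + 12 = day 18.
For P: N (finishes day 21); J (finishes day 18). Taking the maximum gives a start of day 21, and it finishes at 21 + 8 = day 29.
O has to wait for L (finishes day 10); J (finishes day 18). The latest of these is day 18, so O runs day 18 to 18 + 2 = day 20.
Every task is finished by day 29, which is no later than the deadline of 36, so the schedule is feasible.

Yes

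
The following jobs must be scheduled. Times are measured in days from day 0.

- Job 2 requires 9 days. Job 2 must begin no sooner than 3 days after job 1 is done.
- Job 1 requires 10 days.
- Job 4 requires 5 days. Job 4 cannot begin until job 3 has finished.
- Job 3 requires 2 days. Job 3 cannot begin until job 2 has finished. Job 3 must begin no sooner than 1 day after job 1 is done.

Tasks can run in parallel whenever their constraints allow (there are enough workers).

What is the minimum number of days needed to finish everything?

29

Nothing blocks job 1, so it runs from day 0 to day 10.
Job 2 cannot begin until job 1 (finishes day 10, plus 3-day gap → day 13). It runs from day 13 to 13 + 9 = day 22.
Job 3 has to wait for job 2 (finishes day 22); job 1 (finishes day 10, plus 1-day gap → day 11). The latest of these is day 22, so job 3 runs day 22 to 22 + 2 = day 24.
Job 4 cannot begin until job 3 (finishes day 24). It runs from day 24 to 24 + 5 = day 29.
All tasks are finished once the last one completes. Finish times: Job 1 at 10, Job 2 at 22, Job 3 at 24, Job 4 at 29. The latest is day 29.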